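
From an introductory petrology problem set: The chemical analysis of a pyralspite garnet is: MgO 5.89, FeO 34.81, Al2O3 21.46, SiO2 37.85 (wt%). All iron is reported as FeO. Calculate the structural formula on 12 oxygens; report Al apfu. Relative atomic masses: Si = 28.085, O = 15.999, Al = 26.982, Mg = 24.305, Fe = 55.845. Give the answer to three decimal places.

5.89 wt% MgO ÷ 40.304 g/mol = 0.14614 mol, giving 0.14614 Mg and 0.14614 O.
34.81 wt% FeO ÷ 71.844 g/mol = 0.48452 mol, giving 0.48452 Fe and 0.48452 O.
21.46 wt% Al2O3 ÷ 101.961 g/mol = 0.21047 mol, giving 0.42094 Al and 0.63141 O.
37.85 wt% SiO2 ÷ 60.083 g/mol = 0.62996 mol, giving 0.62996 Si and 1.25992 O.
Oxygen sums to 2.52199; scaling by 12/2.52199 = 4.75815 puts the formula on 12 O.
Al: 0.42094 × 4.75815 = 2.003 atoms per formula unit.

2.003 Al apfu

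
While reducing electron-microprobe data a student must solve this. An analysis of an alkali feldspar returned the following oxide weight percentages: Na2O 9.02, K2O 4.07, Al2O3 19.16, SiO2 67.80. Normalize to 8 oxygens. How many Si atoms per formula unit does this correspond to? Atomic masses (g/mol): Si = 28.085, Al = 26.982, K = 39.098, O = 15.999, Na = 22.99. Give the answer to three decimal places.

3.000 Si apfu

Na2O: 9.02/61.979 = 0.14553 mol → 0.29106 mol Na, 0.14553 mol O.
K2O: 4.07/94.195 = 0.04321 mol → 0.08642 mol K, 0.04321 mol O.
Al2O3: 19.16/101.961 = 0.18791 mol → 0.37582 mol Al, 0.56373 mol O.
SiO2: 67.80/60.083 = 1.12844 mol → 1.12844 mol Si, 2.25688 mol O.
Total oxygen = 3.00935 mol. Normalization factor = 8/3.00935 = 2.65838.
Si per 8 O = 1.12844 × 2.65838 = 3.000.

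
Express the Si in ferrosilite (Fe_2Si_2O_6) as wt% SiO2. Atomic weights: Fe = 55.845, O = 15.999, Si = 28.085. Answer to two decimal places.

Formula mass = 263.854 g/mol.
2 Si → 2.0000 mol SiO2 per formula unit; M(SiO2) = 60.083, so SiO2 mass = 120.166 g.
120.166/263.854 × 100 = 45.54 wt%.

45.54 wt%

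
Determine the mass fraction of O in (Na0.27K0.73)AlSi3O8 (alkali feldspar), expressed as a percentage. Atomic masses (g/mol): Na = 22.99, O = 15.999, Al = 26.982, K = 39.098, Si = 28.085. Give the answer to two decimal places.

Molar mass of (Na0.27K0.73)AlSi3O8: 0.27×22.99 + 0.73×39.098 + 1×26.982 + 3×28.085 + 8×15.999 = 273.978 g/mol.
Mass of O per formula unit: 8 × 15.999 = 127.992 g.
Weight fraction O = 127.992 / 273.978 = 0.4672.

46.72 mass %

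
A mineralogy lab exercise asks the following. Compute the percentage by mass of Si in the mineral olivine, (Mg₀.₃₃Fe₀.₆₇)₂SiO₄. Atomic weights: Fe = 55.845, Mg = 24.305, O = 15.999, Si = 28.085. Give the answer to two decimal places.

Molar mass of (Mg₀.₃₃Fe₀.₆₇)₂SiO₄: 0.66·24.305 + 1.34·55.845 + 1·28.085 + 4·15.999 = 182.955 g/mol.
Mass of Si per formula unit: 1 × 28.085 = 28.085 g.
Weight fraction Si = 28.085 / 182.955 = 0.1535.

15.35 weight percent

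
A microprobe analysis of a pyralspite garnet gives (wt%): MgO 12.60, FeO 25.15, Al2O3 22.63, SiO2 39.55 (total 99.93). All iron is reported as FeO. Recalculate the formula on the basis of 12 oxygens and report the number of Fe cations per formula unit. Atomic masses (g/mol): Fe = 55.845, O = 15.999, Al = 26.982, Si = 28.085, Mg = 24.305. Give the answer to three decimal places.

MgO: 12.60/40.304 = 0.31262 mol → 0.31262 mol Mg, 0.31262 mol O.
FeO: 25.15/71.844 = 0.35006 mol → 0.35006 mol Fe, 0.35006 mol O.
Al2O3: 22.63/101.961 = 0.22195 mol → 0.44390 mol Al, 0.66585 mol O.
SiO2: 39.55/60.083 = 0.65826 mol → 0.65826 mol Si, 1.31652 mol O.
Total oxygen = 2.64505 mol. Normalization factor = 12/2.64505 = 4.53678.
Fe per 12 O = 0.35006 × 4.53678 = 1.588.

1.588 Fe apfu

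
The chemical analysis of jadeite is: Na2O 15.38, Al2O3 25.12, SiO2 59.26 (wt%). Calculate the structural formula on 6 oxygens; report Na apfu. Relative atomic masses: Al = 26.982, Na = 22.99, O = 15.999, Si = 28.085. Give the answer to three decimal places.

1.006 Na apfu

Na2O (M=61.979): mol = 0.24815; Na = 0.49630, O = 0.24815.
Al2O3 (M=101.961): mol = 0.24637; Al = 0.49274, O = 0.73911.
SiO2 (M=60.083): mol = 0.98630; Si = 0.98630, O = 1.97260.
ΣO = 2.95986; factor = 6/ΣO = 2.02712.
Na apfu = 0.49630 × 2.02712 = 1.006.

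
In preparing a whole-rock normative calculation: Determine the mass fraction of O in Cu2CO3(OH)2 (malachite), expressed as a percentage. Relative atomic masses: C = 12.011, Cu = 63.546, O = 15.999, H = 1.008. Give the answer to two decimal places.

36.18 weight percent

Molar mass of Cu2CO3(OH)2: 2·63.546 + 1·12.011 + 5·15.999 + 2·1.008 = 221.114 g/mol.
Mass of O per formula unit: 5 × 15.999 = 79.995 g.
Weight fraction O = 79.995 / 221.114 = 0.3618.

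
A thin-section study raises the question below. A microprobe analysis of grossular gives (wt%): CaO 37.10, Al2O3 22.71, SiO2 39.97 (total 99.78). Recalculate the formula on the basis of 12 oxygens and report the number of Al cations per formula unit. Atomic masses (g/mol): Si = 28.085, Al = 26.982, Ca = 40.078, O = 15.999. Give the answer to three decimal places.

37.10 wt% CaO ÷ 56.077 g/mol = 0.66159 mol, giving 0.66159 Ca and 0.66159 O.
22.71 wt% Al2O3 ÷ 101.961 g/mol = 0.22273 mol, giving 0.44546 Al and 0.66819 O.
39.97 wt% SiO2 ÷ 60.083 g/mol = 0.66525 mol, giving 0.66525 Si and 1.33050 O.
Oxygen sums to 2.66028; scaling by 12/2.66028 = 4.51080 puts the formula on 12 O.
Al: 0.44546 × 4.51080 = 2.009 atoms per formula unit.

2.009 Al apfu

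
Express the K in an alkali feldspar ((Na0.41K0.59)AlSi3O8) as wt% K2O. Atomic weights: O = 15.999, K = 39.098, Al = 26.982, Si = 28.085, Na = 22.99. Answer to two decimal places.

10.23 wt%

Molar mass of (Na0.41K0.59)AlSi3O8 = 0.41*22.99 + 0.59*39.098 + 1*26.982 + 3*28.085 + 8*15.999 = 271.723 g/mol.
Each formula unit contains 0.59 K, equivalent to 0.59/2 = 0.2950 mol K2O.
M(K2O) = 2×39.098 + 1×15.999 = 94.195 g/mol.
Mass of K2O per formula unit = 0.2950 × 94.195 = 27.788 g.
K2O wt% = 27.788 / 271.723 × 100 = 10.23%.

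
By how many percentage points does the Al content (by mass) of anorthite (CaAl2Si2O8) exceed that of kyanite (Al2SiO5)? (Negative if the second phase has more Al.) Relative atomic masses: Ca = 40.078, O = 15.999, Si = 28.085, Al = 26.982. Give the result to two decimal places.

First mineral: 53.964 g Al in 278.204 g formula = 19.40 wt% Al.
Second mineral: 53.964 g Al in 162.044 g formula = 33.30 wt% Al.
19.40% − 33.30% gives a difference of -13.90 percentage points.

-13.90 percentage points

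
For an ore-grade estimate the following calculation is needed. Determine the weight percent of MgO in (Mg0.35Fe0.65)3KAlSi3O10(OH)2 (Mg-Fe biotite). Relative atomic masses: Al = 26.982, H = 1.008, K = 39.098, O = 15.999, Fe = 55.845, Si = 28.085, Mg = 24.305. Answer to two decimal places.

M((Mg0.35Fe0.65)3KAlSi3O10(OH)2) = 478.757 g/mol; M(MgO) = 40.304 g/mol.
Moles MgO per formula unit = 1.05 Mg ÷ 1 = 1.0500.
MgO fraction = (1.0500 × 40.304) / 478.757 = 42.319/478.757 = 0.0884.

8.84 wt%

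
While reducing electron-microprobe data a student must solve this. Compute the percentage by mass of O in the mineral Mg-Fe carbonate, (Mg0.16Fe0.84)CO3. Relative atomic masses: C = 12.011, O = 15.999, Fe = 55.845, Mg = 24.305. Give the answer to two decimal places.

43.32 wt%

Formula mass = 0.16×24.305 + 0.84×55.845 + 1×12.011 + 3×15.999 = 110.807 g/mol, of which 47.997 g is O.
So O makes up 47.997/110.807 = 0.4332 of the mass, i.e. 43.32%.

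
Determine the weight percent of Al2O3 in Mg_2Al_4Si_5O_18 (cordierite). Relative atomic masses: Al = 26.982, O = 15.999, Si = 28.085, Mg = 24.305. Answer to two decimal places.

34.86 wt%

M(Mg_2Al_4Si_5O_18) = 584.945 g/mol; M(Al2O3) = 101.961 g/mol.
Moles Al2O3 per formula unit = 4 Al ÷ 2 = 2.0000.
Al2O3 fraction = (2.0000 × 101.961) / 584.945 = 203.922/584.945 = 0.3486.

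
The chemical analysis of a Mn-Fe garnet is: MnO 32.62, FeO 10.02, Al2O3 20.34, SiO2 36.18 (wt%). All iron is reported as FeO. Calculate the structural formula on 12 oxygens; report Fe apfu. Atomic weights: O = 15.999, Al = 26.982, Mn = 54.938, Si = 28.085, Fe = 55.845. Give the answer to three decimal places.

MnO: 32.62/70.937 = 0.45984 mol → 0.45984 mol Mn, 0.45984 mol O.
FeO: 10.02/71.844 = 0.13947 mol → 0.13947 mol Fe, 0.13947 mol O.
Al2O3: 20.34/101.961 = 0.19949 mol → 0.39898 mol Al, 0.59847 mol O.
SiO2: 36.18/60.083 = 0.60217 mol → 0.60217 mol Si, 1.20434 mol O.
Total oxygen = 2.40212 mol. Normalization factor = 12/2.40212 = 4.99559.
Fe per 12 O = 0.13947 × 4.99559 = 0.697.

0.697 Fe apfu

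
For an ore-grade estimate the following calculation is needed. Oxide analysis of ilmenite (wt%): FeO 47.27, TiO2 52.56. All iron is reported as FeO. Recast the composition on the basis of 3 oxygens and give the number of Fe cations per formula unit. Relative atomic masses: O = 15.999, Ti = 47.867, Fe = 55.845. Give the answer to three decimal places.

1.000 Fe apfu

FeO: 47.27/71.844 = 0.65795 mol → 0.65795 mol Fe, 0.65795 mol O.
TiO2: 52.56/79.865 = 0.65811 mol → 0.65811 mol Ti, 1.31622 mol O.
Total oxygen = 1.97417 mol. Normalization factor = 3/1.97417 = 1.51963.
Fe per 3 O = 0.65795 × 1.51963 = 1.000.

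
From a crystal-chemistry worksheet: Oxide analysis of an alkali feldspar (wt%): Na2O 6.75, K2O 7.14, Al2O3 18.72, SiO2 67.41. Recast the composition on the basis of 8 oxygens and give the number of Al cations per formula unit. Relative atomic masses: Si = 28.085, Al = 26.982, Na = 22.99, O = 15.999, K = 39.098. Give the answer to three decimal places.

0.986 Al apfu

6.75 wt% Na2O ÷ 61.979 g/mol = 0.10891 mol, giving 0.21782 Na and 0.10891 O.
7.14 wt% K2O ÷ 94.195 g/mol = 0.07580 mol, giving 0.15160 K and 0.07580 O.
18.72 wt% Al2O3 ÷ 101.961 g/mol = 0.18360 mol, giving 0.36720 Al and 0.55080 O.
67.41 wt% SiO2 ÷ 60.083 g/mol = 1.12195 mol, giving 1.12195 Si and 2.24390 O.
Oxygen sums to 2.97941; scaling by 8/2.97941 = 2.68510 puts the formula on 8 O.
Al: 0.36720 × 2.68510 = 0.986 atoms per formula unit.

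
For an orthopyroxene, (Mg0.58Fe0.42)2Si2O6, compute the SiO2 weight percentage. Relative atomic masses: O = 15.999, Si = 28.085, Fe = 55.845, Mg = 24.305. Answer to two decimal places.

Molar mass of (Mg0.58Fe0.42)2Si2O6 = 1.16·24.305 + 0.84·55.845 + 2·28.085 + 6·15.999 = 227.268 g/mol.
Each formula unit contains 2 Si, equivalent to 2/1 = 2.0000 mol SiO2.
M(SiO2) = 1×28.085 + 2×15.999 = 60.083 g/mol.
Mass of SiO2 per formula unit = 2.0000 × 60.083 = 120.166 g.
SiO2 wt% = 120.166 / 227.268 × 100 = 52.87%.

52.87 wt%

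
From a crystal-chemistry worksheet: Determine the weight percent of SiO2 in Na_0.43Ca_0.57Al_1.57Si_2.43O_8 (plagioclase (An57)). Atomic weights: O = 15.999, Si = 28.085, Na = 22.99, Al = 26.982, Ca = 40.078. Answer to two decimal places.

53.81 wt%

M(Na_0.43Ca_0.57Al_1.57Si_2.43O_8) = 271.330 g/mol; M(SiO2) = 60.083 g/mol.
Moles SiO2 per formula unit = 2.43 Si ÷ 1 = 2.4300.
SiO2 fraction = (2.4300 × 60.083) / 271.330 = 146.002/271.330 = 0.5381.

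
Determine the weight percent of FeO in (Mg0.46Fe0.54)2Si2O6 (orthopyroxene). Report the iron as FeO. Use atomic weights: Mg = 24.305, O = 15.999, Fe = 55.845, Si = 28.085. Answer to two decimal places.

33.04 wt%

Molar mass of (Mg0.46Fe0.54)2Si2O6 = 0.92×24.305 + 1.08×55.845 + 2×28.085 + 6×15.999 = 234.837 g/mol.
Each formula unit contains 1.08 Fe, equivalent to 1.08/1 = 1.0800 mol FeO.
M(FeO) = 1×55.845 + 1×15.999 = 71.844 g/mol.
Mass of FeO per formula unit = 1.0800 × 71.844 = 77.592 g.
FeO wt% = 77.592 / 234.837 × 100 = 33.04%.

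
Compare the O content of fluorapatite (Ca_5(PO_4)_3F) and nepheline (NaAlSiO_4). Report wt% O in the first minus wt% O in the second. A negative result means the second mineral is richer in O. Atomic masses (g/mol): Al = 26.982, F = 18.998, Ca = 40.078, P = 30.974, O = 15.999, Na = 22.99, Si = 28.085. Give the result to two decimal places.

First mineral: 191.988 g O in 504.298 g formula = 38.07 wt% O.
Second mineral: 63.996 g O in 142.053 g formula = 45.05 wt% O.
38.07% − 45.05% gives a difference of -6.98 percentage points.

-6.98 percentage points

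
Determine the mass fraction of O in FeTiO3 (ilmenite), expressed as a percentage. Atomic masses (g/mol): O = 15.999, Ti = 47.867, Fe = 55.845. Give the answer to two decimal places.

M(FeTiO3) = 151.709 g/mol.
O contributes 3 × 15.999 = 47.997 g per mole.
47.997/151.709 = 0.3164 → 31.64%.

31.64 mass %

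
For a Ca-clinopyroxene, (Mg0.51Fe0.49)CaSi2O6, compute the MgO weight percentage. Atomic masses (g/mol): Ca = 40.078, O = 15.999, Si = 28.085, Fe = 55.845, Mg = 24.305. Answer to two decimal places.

Formula mass = 232.002 g/mol.
0.51 Mg → 0.5100 mol MgO per formula unit; M(MgO) = 40.304, so MgO mass = 20.555 g.
20.555/232.002 × 100 = 8.86 wt%.

8.86 wt%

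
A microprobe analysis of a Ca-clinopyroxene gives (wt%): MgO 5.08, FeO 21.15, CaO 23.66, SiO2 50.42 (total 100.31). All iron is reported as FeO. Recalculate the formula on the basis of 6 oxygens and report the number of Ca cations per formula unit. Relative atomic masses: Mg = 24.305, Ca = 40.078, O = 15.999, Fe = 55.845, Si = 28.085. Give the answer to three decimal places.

MgO (M=40.304): mol = 0.12604; Mg = 0.12604, O = 0.12604.
FeO (M=71.844): mol = 0.29439; Fe = 0.29439, O = 0.29439.
CaO (M=56.077): mol = 0.42192; Ca = 0.42192, O = 0.42192.
SiO2 (M=60.083): mol = 0.83917; Si = 0.83917, O = 1.67834.
ΣO = 2.52069; factor = 6/ΣO = 2.38030.
Ca apfu = 0.42192 × 2.38030 = 1.004.

1.004 Ca apfu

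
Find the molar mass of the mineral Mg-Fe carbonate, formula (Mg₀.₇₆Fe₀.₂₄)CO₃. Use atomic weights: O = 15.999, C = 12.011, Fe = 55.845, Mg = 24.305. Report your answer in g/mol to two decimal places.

91.88 g/mol

M = 0.76×24.305 + 0.24×55.845 + 1×12.011 + 3×15.999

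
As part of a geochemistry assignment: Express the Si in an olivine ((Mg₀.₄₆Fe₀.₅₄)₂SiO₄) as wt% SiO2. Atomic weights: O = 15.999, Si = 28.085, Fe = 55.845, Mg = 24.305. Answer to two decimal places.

34.38 wt%

Formula mass = 174.754 g/mol.
1 Si → 1.0000 mol SiO2 per formula unit; M(SiO2) = 60.083, so SiO2 mass = 60.083 g.
60.083/174.754 × 100 = 34.38 wt%.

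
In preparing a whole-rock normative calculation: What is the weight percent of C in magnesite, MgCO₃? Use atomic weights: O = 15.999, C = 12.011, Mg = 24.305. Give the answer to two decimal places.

Molar mass of MgCO₃: 1*24.305 + 1*12.011 + 3*15.999 = 84.313 g/mol.
Mass of C per formula unit: 1 × 12.011 = 12.011 g.
Weight fraction C = 12.011 / 84.313 = 0.1425.

14.25 weight percent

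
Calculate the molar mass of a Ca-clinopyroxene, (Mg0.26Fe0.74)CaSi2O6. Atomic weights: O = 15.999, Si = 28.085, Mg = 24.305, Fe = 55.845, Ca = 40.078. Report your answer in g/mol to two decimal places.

239.89 g/mol

The formula mass is the sum 0.26(24.305) + 0.74(55.845) + 1(40.078) + 2(28.085) + 6(15.999).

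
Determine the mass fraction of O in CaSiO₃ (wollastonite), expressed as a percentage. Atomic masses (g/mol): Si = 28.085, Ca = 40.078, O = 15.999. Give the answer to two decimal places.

41.32 weight percent

Formula mass = 1*40.078 + 1*28.085 + 3*15.999 = 116.160 g/mol, of which 47.997 g is O.
So O makes up 47.997/116.160 = 0.4132 of the mass, i.e. 41.32%.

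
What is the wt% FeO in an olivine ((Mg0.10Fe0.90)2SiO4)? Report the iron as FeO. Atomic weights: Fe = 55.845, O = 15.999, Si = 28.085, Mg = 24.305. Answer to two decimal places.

65.49 wt%

M((Mg0.10Fe0.90)2SiO4) = 197.463 g/mol; M(FeO) = 71.844 g/mol.
Moles FeO per formula unit = 1.80 Fe ÷ 1 = 1.8000.
FeO fraction = (1.8000 × 71.844) / 197.463 = 129.319/197.463 = 0.6549.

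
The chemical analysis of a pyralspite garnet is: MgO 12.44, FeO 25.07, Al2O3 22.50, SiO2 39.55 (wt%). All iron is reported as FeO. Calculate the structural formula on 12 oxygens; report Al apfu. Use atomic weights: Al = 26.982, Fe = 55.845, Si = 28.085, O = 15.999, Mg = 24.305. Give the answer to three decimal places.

2.009 Al apfu

MgO: 12.44/40.304 = 0.30865 mol → 0.30865 mol Mg, 0.30865 mol O.
FeO: 25.07/71.844 = 0.34895 mol → 0.34895 mol Fe, 0.34895 mol O.
Al2O3: 22.50/101.961 = 0.22067 mol → 0.44134 mol Al, 0.66201 mol O.
SiO2: 39.55/60.083 = 0.65826 mol → 0.65826 mol Si, 1.31652 mol O.
Total oxygen = 2.63613 mol. Normalization factor = 12/2.63613 = 4.55213.
Al per 12 O = 0.44134 × 4.55213 = 2.009.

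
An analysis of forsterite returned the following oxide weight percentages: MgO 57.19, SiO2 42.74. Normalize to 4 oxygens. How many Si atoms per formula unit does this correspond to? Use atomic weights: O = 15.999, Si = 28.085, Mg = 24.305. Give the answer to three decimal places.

MgO: 57.19/40.304 = 1.41897 mol → 1.41897 mol Mg, 1.41897 mol O.
SiO2: 42.74/60.083 = 0.71135 mol → 0.71135 mol Si, 1.42270 mol O.
Total oxygen = 2.84167 mol. Normalization factor = 4/2.84167 = 1.40762.
Si per 4 O = 0.71135 × 1.40762 = 1.001.

1.001 Si apfu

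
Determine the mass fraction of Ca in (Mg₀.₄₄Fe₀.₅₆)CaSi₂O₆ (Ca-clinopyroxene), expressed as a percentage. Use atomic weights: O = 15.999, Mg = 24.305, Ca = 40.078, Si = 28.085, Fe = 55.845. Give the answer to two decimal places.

17.11 mass %

Molar mass of (Mg₀.₄₄Fe₀.₅₆)CaSi₂O₆: 0.44*24.305 + 0.56*55.845 + 1*40.078 + 2*28.085 + 6*15.999 = 234.209 g/mol.
Mass of Ca per formula unit: 1 × 40.078 = 40.078 g.
Weight fraction Ca = 40.078 / 234.209 = 0.1711.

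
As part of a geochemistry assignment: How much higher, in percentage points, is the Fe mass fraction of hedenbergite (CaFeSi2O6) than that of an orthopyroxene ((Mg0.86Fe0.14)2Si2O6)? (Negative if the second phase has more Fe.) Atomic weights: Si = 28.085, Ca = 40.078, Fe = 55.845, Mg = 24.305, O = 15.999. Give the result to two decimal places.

Fe in CaFeSi2O6: molar mass 248.087 g/mol; 1×55.845 = 55.845 g → 22.51 wt%.
Fe in (Mg0.86Fe0.14)2Si2O6: molar mass 209.605 g/mol; 0.28×55.845 = 15.637 g → 7.46 wt%.
Difference = 22.51 − 7.46 = 15.05 percentage points.

15.05 percentage points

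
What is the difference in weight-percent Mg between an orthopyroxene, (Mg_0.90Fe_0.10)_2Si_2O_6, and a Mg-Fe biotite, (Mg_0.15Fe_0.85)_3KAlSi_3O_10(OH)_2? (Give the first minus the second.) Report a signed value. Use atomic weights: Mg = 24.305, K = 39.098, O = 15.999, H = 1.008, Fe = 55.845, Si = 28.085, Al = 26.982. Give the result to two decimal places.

First mineral: 43.749 g Mg in 207.082 g formula = 21.13 wt% Mg.
Second mineral: 10.937 g Mg in 497.681 g formula = 2.20 wt% Mg.
21.13% − 2.20% gives a difference of 18.93 percentage points.

18.93 percentage points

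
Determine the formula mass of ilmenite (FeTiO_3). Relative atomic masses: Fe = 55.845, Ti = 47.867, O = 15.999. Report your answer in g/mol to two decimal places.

151.71 g/mol

Fe: 1 × 55.845 = 55.8450
Ti: 1 × 47.867 = 47.8670
O: 3 × 15.999 = 47.9970
Summing the contributions gives the formula mass.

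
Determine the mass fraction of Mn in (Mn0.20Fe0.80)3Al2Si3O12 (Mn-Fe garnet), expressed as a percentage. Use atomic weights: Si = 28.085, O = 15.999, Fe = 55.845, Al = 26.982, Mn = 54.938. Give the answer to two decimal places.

Molar mass of (Mn0.20Fe0.80)3Al2Si3O12: 0.60*54.938 + 2.40*55.845 + 2*26.982 + 3*28.085 + 12*15.999 = 497.198 g/mol.
Mass of Mn per formula unit: 0.60 × 54.938 = 32.963 g.
Weight fraction Mn = 32.963 / 497.198 = 0.0663.

6.63 weight percent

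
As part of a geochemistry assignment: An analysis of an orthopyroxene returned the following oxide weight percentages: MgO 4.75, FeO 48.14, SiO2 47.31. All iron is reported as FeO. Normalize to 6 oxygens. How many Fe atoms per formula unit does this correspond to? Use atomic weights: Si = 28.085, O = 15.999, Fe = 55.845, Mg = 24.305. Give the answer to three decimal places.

1.702 Fe apfu

4.75 wt% MgO ÷ 40.304 g/mol = 0.11785 mol, giving 0.11785 Mg and 0.11785 O.
48.14 wt% FeO ÷ 71.844 g/mol = 0.67006 mol, giving 0.67006 Fe and 0.67006 O.
47.31 wt% SiO2 ÷ 60.083 g/mol = 0.78741 mol, giving 0.78741 Si and 1.57482 O.
Oxygen sums to 2.36273; scaling by 6/2.36273 = 2.53944 puts the formula on 6 O.
Fe: 0.67006 × 2.53944 = 1.702 atoms per formula unit.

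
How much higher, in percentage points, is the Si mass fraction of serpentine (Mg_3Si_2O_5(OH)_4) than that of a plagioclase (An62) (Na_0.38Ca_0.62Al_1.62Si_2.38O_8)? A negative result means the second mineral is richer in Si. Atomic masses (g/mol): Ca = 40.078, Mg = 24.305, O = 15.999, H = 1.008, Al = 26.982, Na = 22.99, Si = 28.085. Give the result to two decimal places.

Si in Mg_3Si_2O_5(OH)_4: molar mass 277.108 g/mol; 2×28.085 = 56.170 g → 20.27 wt%.
Si in Na_0.38Ca_0.62Al_1.62Si_2.38O_8: molar mass 272.130 g/mol; 2.38×28.085 = 66.842 g → 24.56 wt%.
Difference = 20.27 − 24.56 = -4.29 percentage points.

-4.29 percentage points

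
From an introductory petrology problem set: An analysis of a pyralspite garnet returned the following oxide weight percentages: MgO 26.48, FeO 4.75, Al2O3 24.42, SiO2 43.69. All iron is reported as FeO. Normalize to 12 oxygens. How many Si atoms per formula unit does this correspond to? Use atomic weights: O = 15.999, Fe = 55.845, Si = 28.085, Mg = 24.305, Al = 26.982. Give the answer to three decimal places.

MgO: 26.48/40.304 = 0.65701 mol → 0.65701 mol Mg, 0.65701 mol O.
FeO: 4.75/71.844 = 0.06612 mol → 0.06612 mol Fe, 0.06612 mol O.
Al2O3: 24.42/101.961 = 0.23950 mol → 0.47900 mol Al, 0.71850 mol O.
SiO2: 43.69/60.083 = 0.72716 mol → 0.72716 mol Si, 1.45432 mol O.
Total oxygen = 2.89595 mol. Normalization factor = 12/2.89595 = 4.14372.
Si per 12 O = 0.72716 × 4.14372 = 3.013.

3.013 Si apfu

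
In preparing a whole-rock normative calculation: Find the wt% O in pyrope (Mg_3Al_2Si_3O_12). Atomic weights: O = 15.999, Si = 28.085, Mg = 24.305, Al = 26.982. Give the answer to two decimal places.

47.63 wt%

M(Mg_3Al_2Si_3O_12) = 403.122 g/mol.
O contributes 12 × 15.999 = 191.988 g per mole.
191.988/403.122 = 0.4763 → 47.63%.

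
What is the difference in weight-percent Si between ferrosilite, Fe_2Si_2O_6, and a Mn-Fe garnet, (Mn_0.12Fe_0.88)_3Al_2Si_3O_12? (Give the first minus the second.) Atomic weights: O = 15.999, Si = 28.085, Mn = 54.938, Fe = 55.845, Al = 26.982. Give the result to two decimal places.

M(Fe_2Si_2O_6) = 263.854 g/mol, so wt% Si = 56.170/263.854 × 100 = 21.29%.
M((Mn_0.12Fe_0.88)_3Al_2Si_3O_12) = 497.415 g/mol, so wt% Si = 84.255/497.415 × 100 = 16.94%.
21.29 − 16.94 = 4.35 pp.

4.35 percentage points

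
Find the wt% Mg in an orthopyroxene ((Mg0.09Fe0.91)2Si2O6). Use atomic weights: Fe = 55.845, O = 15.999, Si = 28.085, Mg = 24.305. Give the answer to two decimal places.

1.69 weight percent

Molar mass of (Mg0.09Fe0.91)2Si2O6: 0.18·24.305 + 1.82·55.845 + 2·28.085 + 6·15.999 = 258.177 g/mol.
Mass of Mg per formula unit: 0.18 × 24.305 = 4.375 g.
Weight fraction Mg = 4.375 / 258.177 = 0.0169.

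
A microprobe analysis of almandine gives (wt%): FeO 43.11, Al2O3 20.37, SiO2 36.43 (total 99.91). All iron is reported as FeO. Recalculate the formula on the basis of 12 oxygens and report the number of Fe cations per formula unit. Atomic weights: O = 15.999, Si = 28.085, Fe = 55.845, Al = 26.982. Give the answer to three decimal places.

43.11 wt% FeO ÷ 71.844 g/mol = 0.60005 mol, giving 0.60005 Fe and 0.60005 O.
20.37 wt% Al2O3 ÷ 101.961 g/mol = 0.19978 mol, giving 0.39956 Al and 0.59934 O.
36.43 wt% SiO2 ÷ 60.083 g/mol = 0.60633 mol, giving 0.60633 Si and 1.21266 O.
Oxygen sums to 2.41205; scaling by 12/2.41205 = 4.97502 puts the formula on 12 O.
Fe: 0.60005 × 4.97502 = 2.985 atoms per formula unit.

2.985 Fe apfu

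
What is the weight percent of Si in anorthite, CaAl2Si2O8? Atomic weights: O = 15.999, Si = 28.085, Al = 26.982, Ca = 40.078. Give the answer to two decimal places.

Molar mass of CaAl2Si2O8: 1·40.078 + 2·26.982 + 2·28.085 + 8·15.999 = 278.204 g/mol.
Mass of Si per formula unit: 2 × 28.085 = 56.170 g.
Weight fraction Si = 56.170 / 278.204 = 0.2019.

20.19 wt%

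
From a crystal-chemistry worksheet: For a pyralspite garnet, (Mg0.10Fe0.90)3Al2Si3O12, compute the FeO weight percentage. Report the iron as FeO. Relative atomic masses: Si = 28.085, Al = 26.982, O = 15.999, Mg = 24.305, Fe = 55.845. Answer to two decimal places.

39.73 wt%

M((Mg0.10Fe0.90)3Al2Si3O12) = 488.280 g/mol; M(FeO) = 71.844 g/mol.
Moles FeO per formula unit = 2.70 Fe ÷ 1 = 2.7000.
FeO fraction = (2.7000 × 71.844) / 488.280 = 193.979/488.280 = 0.3973.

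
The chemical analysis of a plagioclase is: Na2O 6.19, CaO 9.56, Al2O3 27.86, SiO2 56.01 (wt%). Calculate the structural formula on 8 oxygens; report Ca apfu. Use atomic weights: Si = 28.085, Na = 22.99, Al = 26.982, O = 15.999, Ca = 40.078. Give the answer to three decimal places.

0.462 Ca apfu

Na2O (M=61.979): mol = 0.09987; Na = 0.19974, O = 0.09987.
CaO (M=56.077): mol = 0.17048; Ca = 0.17048, O = 0.17048.
Al2O3 (M=101.961): mol = 0.27324; Al = 0.54648, O = 0.81972.
SiO2 (M=60.083): mol = 0.93221; Si = 0.93221, O = 1.86442.
ΣO = 2.95449; factor = 8/ΣO = 2.70774.
Ca apfu = 0.17048 × 2.70774 = 0.462.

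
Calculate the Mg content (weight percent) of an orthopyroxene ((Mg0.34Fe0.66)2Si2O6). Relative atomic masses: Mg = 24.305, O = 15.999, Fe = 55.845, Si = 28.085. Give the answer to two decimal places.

M((Mg0.34Fe0.66)2Si2O6) = 242.407 g/mol.
Mg contributes 0.68 × 24.305 = 16.527 g per mole.
16.527/242.407 = 0.0682 → 6.82%.

6.82 weight percent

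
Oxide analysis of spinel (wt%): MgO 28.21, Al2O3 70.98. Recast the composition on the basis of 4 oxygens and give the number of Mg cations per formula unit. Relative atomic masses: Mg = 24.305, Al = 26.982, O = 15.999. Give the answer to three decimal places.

1.004 Mg apfu

MgO (M=40.304): mol = 0.69993; Mg = 0.69993, O = 0.69993.
Al2O3 (M=101.961): mol = 0.69615; Al = 1.39230, O = 2.08845.
ΣO = 2.78838; factor = 4/ΣO = 1.43452.
Mg apfu = 0.69993 × 1.43452 = 1.004.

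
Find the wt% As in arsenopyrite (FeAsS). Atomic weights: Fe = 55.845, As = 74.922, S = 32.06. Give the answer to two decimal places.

46.01 weight percent

Molar mass of FeAsS: 1×55.845 + 1×74.922 + 1×32.06 = 162.827 g/mol.
Mass of As per formula unit: 1 × 74.922 = 74.922 g.
Weight fraction As = 74.922 / 162.827 = 0.4601.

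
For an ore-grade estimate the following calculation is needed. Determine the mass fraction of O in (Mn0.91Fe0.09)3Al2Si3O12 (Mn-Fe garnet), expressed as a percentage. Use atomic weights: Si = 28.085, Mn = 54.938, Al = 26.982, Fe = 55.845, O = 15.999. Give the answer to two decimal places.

Formula mass = 2.73·54.938 + 0.27·55.845 + 2·26.982 + 3·28.085 + 12·15.999 = 495.266 g/mol, of which 191.988 g is O.
So O makes up 191.988/495.266 = 0.3876 of the mass, i.e. 38.76%.

38.76 mass %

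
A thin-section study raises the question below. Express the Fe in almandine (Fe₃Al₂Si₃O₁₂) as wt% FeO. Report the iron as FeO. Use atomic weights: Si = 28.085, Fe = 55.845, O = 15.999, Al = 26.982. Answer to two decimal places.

M(Fe₃Al₂Si₃O₁₂) = 497.742 g/mol; M(FeO) = 71.844 g/mol.
Moles FeO per formula unit = 3 Fe ÷ 1 = 3.0000.
FeO fraction = (3.0000 × 71.844) / 497.742 = 215.532/497.742 = 0.4330.

43.30 wt%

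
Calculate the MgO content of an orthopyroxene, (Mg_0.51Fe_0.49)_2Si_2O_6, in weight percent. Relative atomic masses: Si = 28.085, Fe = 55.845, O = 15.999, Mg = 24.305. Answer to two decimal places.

17.74 wt%

Formula mass = 231.683 g/mol.
1.02 Mg → 1.0200 mol MgO per formula unit; M(MgO) = 40.304, so MgO mass = 41.110 g.
41.110/231.683 × 100 = 17.74 wt%.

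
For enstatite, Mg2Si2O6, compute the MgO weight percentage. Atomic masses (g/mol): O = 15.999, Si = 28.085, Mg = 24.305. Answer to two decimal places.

M(Mg2Si2O6) = 200.774 g/mol; M(MgO) = 40.304 g/mol.
Moles MgO per formula unit = 2 Mg ÷ 1 = 2.0000.
MgO fraction = (2.0000 × 40.304) / 200.774 = 80.608/200.774 = 0.4015.

40.15 wt%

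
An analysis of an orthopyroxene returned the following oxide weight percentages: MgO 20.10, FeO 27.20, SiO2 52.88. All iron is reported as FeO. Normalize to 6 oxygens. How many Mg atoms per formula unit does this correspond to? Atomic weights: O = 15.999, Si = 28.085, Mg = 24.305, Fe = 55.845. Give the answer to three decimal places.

1.134 Mg apfu

MgO (M=40.304): mol = 0.49871; Mg = 0.49871, O = 0.49871.
FeO (M=71.844): mol = 0.37860; Fe = 0.37860, O = 0.37860.
SiO2 (M=60.083): mol = 0.88012; Si = 0.88012, O = 1.76024.
ΣO = 2.63755; factor = 6/ΣO = 2.27484.
Mg apfu = 0.49871 × 2.27484 = 1.134.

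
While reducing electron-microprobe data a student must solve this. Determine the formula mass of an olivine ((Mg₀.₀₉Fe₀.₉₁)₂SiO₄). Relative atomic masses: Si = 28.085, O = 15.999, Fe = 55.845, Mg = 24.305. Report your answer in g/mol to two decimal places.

The formula mass is the sum 0.18·24.305 + 1.82·55.845 + 1·28.085 + 4·15.999.

198.09 g/mol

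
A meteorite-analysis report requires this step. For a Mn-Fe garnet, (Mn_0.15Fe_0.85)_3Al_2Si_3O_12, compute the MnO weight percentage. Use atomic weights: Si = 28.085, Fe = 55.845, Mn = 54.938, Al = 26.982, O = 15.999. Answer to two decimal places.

6.42 wt%

Molar mass of (Mn_0.15Fe_0.85)_3Al_2Si_3O_12 = 0.45·54.938 + 2.55·55.845 + 2·26.982 + 3·28.085 + 12·15.999 = 497.334 g/mol.
Each formula unit contains 0.45 Mn, equivalent to 0.45/1 = 0.4500 mol MnO.
M(MnO) = 1×54.938 + 1×15.999 = 70.937 g/mol.
Mass of MnO per formula unit = 0.4500 × 70.937 = 31.922 g.
MnO wt% = 31.922 / 497.334 × 100 = 6.42%.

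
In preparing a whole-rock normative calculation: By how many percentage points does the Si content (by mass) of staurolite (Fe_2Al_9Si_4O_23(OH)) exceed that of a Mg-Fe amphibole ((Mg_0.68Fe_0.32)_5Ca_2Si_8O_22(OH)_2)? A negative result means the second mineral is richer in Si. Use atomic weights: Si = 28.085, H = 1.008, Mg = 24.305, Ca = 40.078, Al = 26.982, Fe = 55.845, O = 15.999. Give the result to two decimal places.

First mineral: 112.340 g Si in 851.852 g formula = 13.19 wt% Si.
Second mineral: 224.680 g Si in 862.817 g formula = 26.04 wt% Si.
13.19% − 26.04% gives a difference of -12.85 percentage points.

-12.85 percentage points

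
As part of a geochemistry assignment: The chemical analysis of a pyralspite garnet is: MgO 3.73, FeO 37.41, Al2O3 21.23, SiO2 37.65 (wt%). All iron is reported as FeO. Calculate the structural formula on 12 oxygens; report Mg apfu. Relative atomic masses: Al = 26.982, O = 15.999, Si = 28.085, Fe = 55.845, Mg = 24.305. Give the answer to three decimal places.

0.446 Mg apfu

MgO: 3.73/40.304 = 0.09255 mol → 0.09255 mol Mg, 0.09255 mol O.
FeO: 37.41/71.844 = 0.52071 mol → 0.52071 mol Fe, 0.52071 mol O.
Al2O3: 21.23/101.961 = 0.20822 mol → 0.41644 mol Al, 0.62466 mol O.
SiO2: 37.65/60.083 = 0.62663 mol → 0.62663 mol Si, 1.25326 mol O.
Total oxygen = 2.49118 mol. Normalization factor = 12/2.49118 = 4.81699.
Mg per 12 O = 0.09255 × 4.81699 = 0.446.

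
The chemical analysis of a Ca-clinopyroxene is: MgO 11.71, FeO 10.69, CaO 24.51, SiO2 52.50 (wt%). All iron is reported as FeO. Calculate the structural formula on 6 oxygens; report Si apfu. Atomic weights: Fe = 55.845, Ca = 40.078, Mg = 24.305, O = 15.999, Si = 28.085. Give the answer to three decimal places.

1.998 Si apfu

MgO: 11.71/40.304 = 0.29054 mol → 0.29054 mol Mg, 0.29054 mol O.
FeO: 10.69/71.844 = 0.14879 mol → 0.14879 mol Fe, 0.14879 mol O.
CaO: 24.51/56.077 = 0.43708 mol → 0.43708 mol Ca, 0.43708 mol O.
SiO2: 52.50/60.083 = 0.87379 mol → 0.87379 mol Si, 1.74758 mol O.
Total oxygen = 2.62399 mol. Normalization factor = 6/2.62399 = 2.28659.
Si per 6 O = 0.87379 × 2.28659 = 1.998.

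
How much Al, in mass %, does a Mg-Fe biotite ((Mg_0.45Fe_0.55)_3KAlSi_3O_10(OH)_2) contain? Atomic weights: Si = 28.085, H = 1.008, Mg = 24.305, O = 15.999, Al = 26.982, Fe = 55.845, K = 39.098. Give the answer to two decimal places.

M((Mg_0.45Fe_0.55)_3KAlSi_3O_10(OH)_2) = 469.295 g/mol.
Al contributes 1 × 26.982 = 26.982 g per mole.
26.982/469.295 = 0.0575 → 5.75%.

5.75 mass %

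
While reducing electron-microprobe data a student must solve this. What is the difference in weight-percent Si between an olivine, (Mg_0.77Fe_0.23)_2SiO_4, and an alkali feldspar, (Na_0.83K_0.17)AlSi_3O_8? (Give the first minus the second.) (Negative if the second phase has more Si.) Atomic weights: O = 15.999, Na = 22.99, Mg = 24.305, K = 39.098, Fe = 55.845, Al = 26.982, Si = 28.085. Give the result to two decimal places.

First mineral: 28.085 g Si in 155.199 g formula = 18.10 wt% Si.
Second mineral: 84.255 g Si in 264.957 g formula = 31.80 wt% Si.
18.10% − 31.80% gives a difference of -13.70 percentage points.

-13.70 percentage points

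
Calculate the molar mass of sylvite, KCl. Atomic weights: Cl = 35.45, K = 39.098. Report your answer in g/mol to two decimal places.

The formula mass is the sum 1*39.098 + 1*35.45.

74.55 g/mol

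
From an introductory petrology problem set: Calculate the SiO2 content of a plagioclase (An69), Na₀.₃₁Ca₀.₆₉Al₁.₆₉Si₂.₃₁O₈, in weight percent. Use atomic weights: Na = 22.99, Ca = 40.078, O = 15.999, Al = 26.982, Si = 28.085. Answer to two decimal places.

M(Na₀.₃₁Ca₀.₆₉Al₁.₆₉Si₂.₃₁O₈) = 273.249 g/mol; M(SiO2) = 60.083 g/mol.
Moles SiO2 per formula unit = 2.31 Si ÷ 1 = 2.3100.
SiO2 fraction = (2.3100 × 60.083) / 273.249 = 138.792/273.249 = 0.5079.

50.79 wt%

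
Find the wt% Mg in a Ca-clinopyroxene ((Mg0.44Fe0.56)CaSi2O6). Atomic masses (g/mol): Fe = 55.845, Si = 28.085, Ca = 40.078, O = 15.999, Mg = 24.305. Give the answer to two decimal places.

Molar mass of (Mg0.44Fe0.56)CaSi2O6: 0.44·24.305 + 0.56·55.845 + 1·40.078 + 2·28.085 + 6·15.999 = 234.209 g/mol.
Mass of Mg per formula unit: 0.44 × 24.305 = 10.694 g.
Weight fraction Mg = 10.694 / 234.209 = 0.0457.

4.57 wt%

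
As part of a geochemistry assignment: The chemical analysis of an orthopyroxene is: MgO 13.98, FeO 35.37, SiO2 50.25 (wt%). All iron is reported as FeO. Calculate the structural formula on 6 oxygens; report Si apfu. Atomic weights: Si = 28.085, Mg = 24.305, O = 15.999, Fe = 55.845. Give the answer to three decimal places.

1.998 Si apfu

MgO: 13.98/40.304 = 0.34686 mol → 0.34686 mol Mg, 0.34686 mol O.
FeO: 35.37/71.844 = 0.49232 mol → 0.49232 mol Fe, 0.49232 mol O.
SiO2: 50.25/60.083 = 0.83634 mol → 0.83634 mol Si, 1.67268 mol O.
Total oxygen = 2.51186 mol. Normalization factor = 6/2.51186 = 2.38867.
Si per 6 O = 0.83634 × 2.38867 = 1.998.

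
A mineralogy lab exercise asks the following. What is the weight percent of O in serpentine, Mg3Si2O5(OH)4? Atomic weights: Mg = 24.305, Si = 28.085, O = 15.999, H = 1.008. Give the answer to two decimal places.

51.96 weight percent

Molar mass of Mg3Si2O5(OH)4: 3·24.305 + 2·28.085 + 9·15.999 + 4·1.008 = 277.108 g/mol.
Mass of O per formula unit: 9 × 15.999 = 143.991 g.
Weight fraction O = 143.991 / 277.108 = 0.5196.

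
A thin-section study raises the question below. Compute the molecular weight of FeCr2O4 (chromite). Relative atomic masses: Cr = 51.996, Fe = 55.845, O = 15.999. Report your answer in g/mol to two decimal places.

Fe: 1 × 55.845 = 55.8450
Cr: 2 × 51.996 = 103.9920
O: 4 × 15.999 = 63.9960
Summing the contributions gives the formula mass.

223.83 g/mol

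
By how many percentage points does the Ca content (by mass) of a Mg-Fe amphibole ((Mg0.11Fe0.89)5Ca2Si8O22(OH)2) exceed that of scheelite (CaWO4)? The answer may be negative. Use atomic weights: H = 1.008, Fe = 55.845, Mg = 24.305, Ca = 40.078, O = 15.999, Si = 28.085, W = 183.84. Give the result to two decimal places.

-5.51 percentage points

Ca in (Mg0.11Fe0.89)5Ca2Si8O22(OH)2: molar mass 952.706 g/mol; 2×40.078 = 80.156 g → 8.41 wt%.
Ca in CaWO4: molar mass 287.914 g/mol; 1×40.078 = 40.078 g → 13.92 wt%.
Difference = 8.41 − 13.92 = -5.51 percentage points.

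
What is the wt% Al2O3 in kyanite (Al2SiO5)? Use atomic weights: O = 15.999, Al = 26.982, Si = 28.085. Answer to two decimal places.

62.92 wt%

Formula mass = 162.044 g/mol.
2 Al → 1.0000 mol Al2O3 per formula unit; M(Al2O3) = 101.961, so Al2O3 mass = 101.961 g.
101.961/162.044 × 100 = 62.92 wt%.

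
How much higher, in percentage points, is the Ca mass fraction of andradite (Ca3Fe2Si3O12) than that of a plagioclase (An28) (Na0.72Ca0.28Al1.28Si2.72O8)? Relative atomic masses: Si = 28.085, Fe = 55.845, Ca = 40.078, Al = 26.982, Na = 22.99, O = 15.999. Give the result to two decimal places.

19.45 percentage points

Ca in Ca3Fe2Si3O12: molar mass 508.167 g/mol; 3×40.078 = 120.234 g → 23.66 wt%.
Ca in Na0.72Ca0.28Al1.28Si2.72O8: molar mass 266.695 g/mol; 0.28×40.078 = 11.222 g → 4.21 wt%.
Difference = 23.66 − 4.21 = 19.45 percentage points.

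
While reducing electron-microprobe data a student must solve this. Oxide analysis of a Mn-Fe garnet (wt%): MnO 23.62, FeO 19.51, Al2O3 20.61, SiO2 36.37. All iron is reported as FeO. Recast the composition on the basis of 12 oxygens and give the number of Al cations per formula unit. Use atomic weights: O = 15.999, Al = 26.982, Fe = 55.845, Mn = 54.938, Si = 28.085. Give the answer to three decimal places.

MnO (M=70.937): mol = 0.33297; Mn = 0.33297, O = 0.33297.
FeO (M=71.844): mol = 0.27156; Fe = 0.27156, O = 0.27156.
Al2O3 (M=101.961): mol = 0.20214; Al = 0.40428, O = 0.60642.
SiO2 (M=60.083): mol = 0.60533; Si = 0.60533, O = 1.21066.
ΣO = 2.42161; factor = 12/ΣO = 4.95538.
Al apfu = 0.40428 × 4.95538 = 2.003.

2.003 Al apfu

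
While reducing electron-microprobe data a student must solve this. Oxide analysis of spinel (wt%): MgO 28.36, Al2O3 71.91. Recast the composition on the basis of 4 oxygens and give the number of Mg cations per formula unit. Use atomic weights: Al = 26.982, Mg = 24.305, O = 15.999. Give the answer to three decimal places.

0.998 Mg apfu

MgO (M=40.304): mol = 0.70365; Mg = 0.70365, O = 0.70365.
Al2O3 (M=101.961): mol = 0.70527; Al = 1.41054, O = 2.11581.
ΣO = 2.81946; factor = 4/ΣO = 1.41871.
Mg apfu = 0.70365 × 1.41871 = 0.998.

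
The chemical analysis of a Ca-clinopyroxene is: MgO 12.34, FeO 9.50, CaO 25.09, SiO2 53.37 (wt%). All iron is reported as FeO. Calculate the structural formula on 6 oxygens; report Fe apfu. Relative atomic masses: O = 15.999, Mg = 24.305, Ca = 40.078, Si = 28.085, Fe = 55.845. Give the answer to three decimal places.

0.298 Fe apfu

12.34 wt% MgO ÷ 40.304 g/mol = 0.30617 mol, giving 0.30617 Mg and 0.30617 O.
9.50 wt% FeO ÷ 71.844 g/mol = 0.13223 mol, giving 0.13223 Fe and 0.13223 O.
25.09 wt% CaO ÷ 56.077 g/mol = 0.44742 mol, giving 0.44742 Ca and 0.44742 O.
53.37 wt% SiO2 ÷ 60.083 g/mol = 0.88827 mol, giving 0.88827 Si and 1.77654 O.
Oxygen sums to 2.66236; scaling by 6/2.66236 = 2.25364 puts the formula on 6 O.
Fe: 0.13223 × 2.25364 = 0.298 atoms per formula unit.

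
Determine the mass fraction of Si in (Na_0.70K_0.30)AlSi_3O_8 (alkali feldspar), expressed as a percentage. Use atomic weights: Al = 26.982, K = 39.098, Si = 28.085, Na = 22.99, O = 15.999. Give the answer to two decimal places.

31.55 wt%

M((Na_0.70K_0.30)AlSi_3O_8) = 267.051 g/mol.
Si contributes 3 × 28.085 = 84.255 g per mole.
84.255/267.051 = 0.3155 → 31.55%.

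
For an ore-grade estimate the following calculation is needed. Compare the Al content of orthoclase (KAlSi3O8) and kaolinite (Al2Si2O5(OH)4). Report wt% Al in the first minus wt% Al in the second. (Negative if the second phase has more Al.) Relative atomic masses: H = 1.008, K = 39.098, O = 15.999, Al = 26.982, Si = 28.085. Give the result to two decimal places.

-11.21 percentage points

First mineral: 26.982 g Al in 278.327 g formula = 9.69 wt% Al.
Second mineral: 53.964 g Al in 258.157 g formula = 20.90 wt% Al.
9.69% − 20.90% gives a difference of -11.21 percentage points.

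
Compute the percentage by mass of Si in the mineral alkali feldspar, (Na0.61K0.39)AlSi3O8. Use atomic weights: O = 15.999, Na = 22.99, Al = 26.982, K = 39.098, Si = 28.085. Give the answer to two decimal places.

31.38 wt%

Formula mass = 0.61·22.99 + 0.39·39.098 + 1·26.982 + 3·28.085 + 8·15.999 = 268.501 g/mol, of which 84.255 g is Si.
So Si makes up 84.255/268.501 = 0.3138 of the mass, i.e. 31.38%.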